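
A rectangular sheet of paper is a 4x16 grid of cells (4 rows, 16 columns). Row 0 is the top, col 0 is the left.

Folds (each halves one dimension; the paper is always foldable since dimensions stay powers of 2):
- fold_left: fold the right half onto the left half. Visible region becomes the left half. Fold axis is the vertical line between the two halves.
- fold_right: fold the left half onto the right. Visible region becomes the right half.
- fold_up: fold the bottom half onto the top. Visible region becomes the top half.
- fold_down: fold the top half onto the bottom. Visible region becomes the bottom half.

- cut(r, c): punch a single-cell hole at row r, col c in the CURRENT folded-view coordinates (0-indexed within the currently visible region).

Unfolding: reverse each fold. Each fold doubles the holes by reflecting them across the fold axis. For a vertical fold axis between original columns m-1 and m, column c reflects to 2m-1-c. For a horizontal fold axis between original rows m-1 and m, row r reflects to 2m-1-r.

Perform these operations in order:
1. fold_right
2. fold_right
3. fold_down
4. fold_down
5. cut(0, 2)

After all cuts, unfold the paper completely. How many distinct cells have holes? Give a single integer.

Answer: 16

Derivation:
Op 1 fold_right: fold axis v@8; visible region now rows[0,4) x cols[8,16) = 4x8
Op 2 fold_right: fold axis v@12; visible region now rows[0,4) x cols[12,16) = 4x4
Op 3 fold_down: fold axis h@2; visible region now rows[2,4) x cols[12,16) = 2x4
Op 4 fold_down: fold axis h@3; visible region now rows[3,4) x cols[12,16) = 1x4
Op 5 cut(0, 2): punch at orig (3,14); cuts so far [(3, 14)]; region rows[3,4) x cols[12,16) = 1x4
Unfold 1 (reflect across h@3): 2 holes -> [(2, 14), (3, 14)]
Unfold 2 (reflect across h@2): 4 holes -> [(0, 14), (1, 14), (2, 14), (3, 14)]
Unfold 3 (reflect across v@12): 8 holes -> [(0, 9), (0, 14), (1, 9), (1, 14), (2, 9), (2, 14), (3, 9), (3, 14)]
Unfold 4 (reflect across v@8): 16 holes -> [(0, 1), (0, 6), (0, 9), (0, 14), (1, 1), (1, 6), (1, 9), (1, 14), (2, 1), (2, 6), (2, 9), (2, 14), (3, 1), (3, 6), (3, 9), (3, 14)]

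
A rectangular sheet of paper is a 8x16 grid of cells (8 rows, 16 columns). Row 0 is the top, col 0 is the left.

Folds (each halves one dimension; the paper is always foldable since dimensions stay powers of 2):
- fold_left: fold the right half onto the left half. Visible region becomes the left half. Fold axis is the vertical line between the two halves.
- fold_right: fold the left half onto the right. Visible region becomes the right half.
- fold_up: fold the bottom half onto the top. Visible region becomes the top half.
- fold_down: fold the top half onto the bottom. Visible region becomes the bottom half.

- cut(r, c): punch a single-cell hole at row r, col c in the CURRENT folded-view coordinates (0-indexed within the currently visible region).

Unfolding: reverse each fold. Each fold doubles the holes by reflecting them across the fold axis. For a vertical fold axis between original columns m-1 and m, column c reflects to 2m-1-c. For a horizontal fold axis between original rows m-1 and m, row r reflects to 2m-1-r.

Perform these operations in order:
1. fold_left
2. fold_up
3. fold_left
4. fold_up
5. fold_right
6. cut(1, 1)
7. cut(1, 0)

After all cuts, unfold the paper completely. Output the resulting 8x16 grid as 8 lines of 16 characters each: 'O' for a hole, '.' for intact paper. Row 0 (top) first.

Op 1 fold_left: fold axis v@8; visible region now rows[0,8) x cols[0,8) = 8x8
Op 2 fold_up: fold axis h@4; visible region now rows[0,4) x cols[0,8) = 4x8
Op 3 fold_left: fold axis v@4; visible region now rows[0,4) x cols[0,4) = 4x4
Op 4 fold_up: fold axis h@2; visible region now rows[0,2) x cols[0,4) = 2x4
Op 5 fold_right: fold axis v@2; visible region now rows[0,2) x cols[2,4) = 2x2
Op 6 cut(1, 1): punch at orig (1,3); cuts so far [(1, 3)]; region rows[0,2) x cols[2,4) = 2x2
Op 7 cut(1, 0): punch at orig (1,2); cuts so far [(1, 2), (1, 3)]; region rows[0,2) x cols[2,4) = 2x2
Unfold 1 (reflect across v@2): 4 holes -> [(1, 0), (1, 1), (1, 2), (1, 3)]
Unfold 2 (reflect across h@2): 8 holes -> [(1, 0), (1, 1), (1, 2), (1, 3), (2, 0), (2, 1), (2, 2), (2, 3)]
Unfold 3 (reflect across v@4): 16 holes -> [(1, 0), (1, 1), (1, 2), (1, 3), (1, 4), (1, 5), (1, 6), (1, 7), (2, 0), (2, 1), (2, 2), (2, 3), (2, 4), (2, 5), (2, 6), (2, 7)]
Unfold 4 (reflect across h@4): 32 holes -> [(1, 0), (1, 1), (1, 2), (1, 3), (1, 4), (1, 5), (1, 6), (1, 7), (2, 0), (2, 1), (2, 2), (2, 3), (2, 4), (2, 5), (2, 6), (2, 7), (5, 0), (5, 1), (5, 2), (5, 3), (5, 4), (5, 5), (5, 6), (5, 7), (6, 0), (6, 1), (6, 2), (6, 3), (6, 4), (6, 5), (6, 6), (6, 7)]
Unfold 5 (reflect across v@8): 64 holes -> [(1, 0), (1, 1), (1, 2), (1, 3), (1, 4), (1, 5), (1, 6), (1, 7), (1, 8), (1, 9), (1, 10), (1, 11), (1, 12), (1, 13), (1, 14), (1, 15), (2, 0), (2, 1), (2, 2), (2, 3), (2, 4), (2, 5), (2, 6), (2, 7), (2, 8), (2, 9), (2, 10), (2, 11), (2, 12), (2, 13), (2, 14), (2, 15), (5, 0), (5, 1), (5, 2), (5, 3), (5, 4), (5, 5), (5, 6), (5, 7), (5, 8), (5, 9), (5, 10), (5, 11), (5, 12), (5, 13), (5, 14), (5, 15), (6, 0), (6, 1), (6, 2), (6, 3), (6, 4), (6, 5), (6, 6), (6, 7), (6, 8), (6, 9), (6, 10), (6, 11), (6, 12), (6, 13), (6, 14), (6, 15)]

Answer: ................
OOOOOOOOOOOOOOOO
OOOOOOOOOOOOOOOO
................
................
OOOOOOOOOOOOOOOO
OOOOOOOOOOOOOOOO
................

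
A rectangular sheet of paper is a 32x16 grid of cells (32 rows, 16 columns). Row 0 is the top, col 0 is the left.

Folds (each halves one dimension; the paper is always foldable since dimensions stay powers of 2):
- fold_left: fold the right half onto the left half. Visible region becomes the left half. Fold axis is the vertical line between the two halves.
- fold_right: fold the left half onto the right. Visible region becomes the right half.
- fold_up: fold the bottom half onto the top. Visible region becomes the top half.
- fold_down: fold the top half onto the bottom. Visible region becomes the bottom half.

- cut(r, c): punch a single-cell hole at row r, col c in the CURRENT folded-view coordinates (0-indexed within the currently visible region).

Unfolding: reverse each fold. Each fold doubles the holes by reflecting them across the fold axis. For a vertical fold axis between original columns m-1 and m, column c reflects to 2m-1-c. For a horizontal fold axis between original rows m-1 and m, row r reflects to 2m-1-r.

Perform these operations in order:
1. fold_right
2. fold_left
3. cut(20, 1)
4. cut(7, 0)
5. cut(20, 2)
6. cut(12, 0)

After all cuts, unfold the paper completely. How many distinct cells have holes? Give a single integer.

Op 1 fold_right: fold axis v@8; visible region now rows[0,32) x cols[8,16) = 32x8
Op 2 fold_left: fold axis v@12; visible region now rows[0,32) x cols[8,12) = 32x4
Op 3 cut(20, 1): punch at orig (20,9); cuts so far [(20, 9)]; region rows[0,32) x cols[8,12) = 32x4
Op 4 cut(7, 0): punch at orig (7,8); cuts so far [(7, 8), (20, 9)]; region rows[0,32) x cols[8,12) = 32x4
Op 5 cut(20, 2): punch at orig (20,10); cuts so far [(7, 8), (20, 9), (20, 10)]; region rows[0,32) x cols[8,12) = 32x4
Op 6 cut(12, 0): punch at orig (12,8); cuts so far [(7, 8), (12, 8), (20, 9), (20, 10)]; region rows[0,32) x cols[8,12) = 32x4
Unfold 1 (reflect across v@12): 8 holes -> [(7, 8), (7, 15), (12, 8), (12, 15), (20, 9), (20, 10), (20, 13), (20, 14)]
Unfold 2 (reflect across v@8): 16 holes -> [(7, 0), (7, 7), (7, 8), (7, 15), (12, 0), (12, 7), (12, 8), (12, 15), (20, 1), (20, 2), (20, 5), (20, 6), (20, 9), (20, 10), (20, 13), (20, 14)]

Answer: 16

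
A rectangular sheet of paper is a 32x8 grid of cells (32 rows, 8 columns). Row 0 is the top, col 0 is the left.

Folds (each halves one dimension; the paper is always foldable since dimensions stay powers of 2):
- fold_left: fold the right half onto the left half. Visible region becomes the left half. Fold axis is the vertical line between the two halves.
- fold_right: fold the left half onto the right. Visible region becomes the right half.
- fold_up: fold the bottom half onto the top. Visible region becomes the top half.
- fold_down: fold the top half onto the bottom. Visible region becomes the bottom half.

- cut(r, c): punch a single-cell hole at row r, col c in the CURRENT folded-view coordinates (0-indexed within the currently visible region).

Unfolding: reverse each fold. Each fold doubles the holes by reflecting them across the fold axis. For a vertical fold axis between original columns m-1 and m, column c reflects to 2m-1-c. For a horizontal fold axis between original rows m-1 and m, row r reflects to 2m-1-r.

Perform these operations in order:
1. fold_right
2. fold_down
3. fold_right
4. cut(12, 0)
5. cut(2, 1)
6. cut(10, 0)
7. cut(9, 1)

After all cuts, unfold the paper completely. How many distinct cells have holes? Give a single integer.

Op 1 fold_right: fold axis v@4; visible region now rows[0,32) x cols[4,8) = 32x4
Op 2 fold_down: fold axis h@16; visible region now rows[16,32) x cols[4,8) = 16x4
Op 3 fold_right: fold axis v@6; visible region now rows[16,32) x cols[6,8) = 16x2
Op 4 cut(12, 0): punch at orig (28,6); cuts so far [(28, 6)]; region rows[16,32) x cols[6,8) = 16x2
Op 5 cut(2, 1): punch at orig (18,7); cuts so far [(18, 7), (28, 6)]; region rows[16,32) x cols[6,8) = 16x2
Op 6 cut(10, 0): punch at orig (26,6); cuts so far [(18, 7), (26, 6), (28, 6)]; region rows[16,32) x cols[6,8) = 16x2
Op 7 cut(9, 1): punch at orig (25,7); cuts so far [(18, 7), (25, 7), (26, 6), (28, 6)]; region rows[16,32) x cols[6,8) = 16x2
Unfold 1 (reflect across v@6): 8 holes -> [(18, 4), (18, 7), (25, 4), (25, 7), (26, 5), (26, 6), (28, 5), (28, 6)]
Unfold 2 (reflect across h@16): 16 holes -> [(3, 5), (3, 6), (5, 5), (5, 6), (6, 4), (6, 7), (13, 4), (13, 7), (18, 4), (18, 7), (25, 4), (25, 7), (26, 5), (26, 6), (28, 5), (28, 6)]
Unfold 3 (reflect across v@4): 32 holes -> [(3, 1), (3, 2), (3, 5), (3, 6), (5, 1), (5, 2), (5, 5), (5, 6), (6, 0), (6, 3), (6, 4), (6, 7), (13, 0), (13, 3), (13, 4), (13, 7), (18, 0), (18, 3), (18, 4), (18, 7), (25, 0), (25, 3), (25, 4), (25, 7), (26, 1), (26, 2), (26, 5), (26, 6), (28, 1), (28, 2), (28, 5), (28, 6)]

Answer: 32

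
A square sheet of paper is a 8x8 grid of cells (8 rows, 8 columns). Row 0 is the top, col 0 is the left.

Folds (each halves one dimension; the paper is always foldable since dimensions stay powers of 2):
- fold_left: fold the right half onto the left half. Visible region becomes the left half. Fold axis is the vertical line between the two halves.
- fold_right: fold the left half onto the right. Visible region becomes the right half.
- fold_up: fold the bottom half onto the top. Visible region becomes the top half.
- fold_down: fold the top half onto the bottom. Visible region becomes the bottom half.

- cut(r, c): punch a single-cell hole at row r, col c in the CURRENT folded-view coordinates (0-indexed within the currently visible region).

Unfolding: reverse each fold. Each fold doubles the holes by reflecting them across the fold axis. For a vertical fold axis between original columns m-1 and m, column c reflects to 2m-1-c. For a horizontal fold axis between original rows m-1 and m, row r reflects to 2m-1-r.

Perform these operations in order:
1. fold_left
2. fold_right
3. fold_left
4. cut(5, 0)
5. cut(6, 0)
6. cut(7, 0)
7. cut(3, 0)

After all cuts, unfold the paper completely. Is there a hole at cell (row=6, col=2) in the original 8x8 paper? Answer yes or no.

Answer: yes

Derivation:
Op 1 fold_left: fold axis v@4; visible region now rows[0,8) x cols[0,4) = 8x4
Op 2 fold_right: fold axis v@2; visible region now rows[0,8) x cols[2,4) = 8x2
Op 3 fold_left: fold axis v@3; visible region now rows[0,8) x cols[2,3) = 8x1
Op 4 cut(5, 0): punch at orig (5,2); cuts so far [(5, 2)]; region rows[0,8) x cols[2,3) = 8x1
Op 5 cut(6, 0): punch at orig (6,2); cuts so far [(5, 2), (6, 2)]; region rows[0,8) x cols[2,3) = 8x1
Op 6 cut(7, 0): punch at orig (7,2); cuts so far [(5, 2), (6, 2), (7, 2)]; region rows[0,8) x cols[2,3) = 8x1
Op 7 cut(3, 0): punch at orig (3,2); cuts so far [(3, 2), (5, 2), (6, 2), (7, 2)]; region rows[0,8) x cols[2,3) = 8x1
Unfold 1 (reflect across v@3): 8 holes -> [(3, 2), (3, 3), (5, 2), (5, 3), (6, 2), (6, 3), (7, 2), (7, 3)]
Unfold 2 (reflect across v@2): 16 holes -> [(3, 0), (3, 1), (3, 2), (3, 3), (5, 0), (5, 1), (5, 2), (5, 3), (6, 0), (6, 1), (6, 2), (6, 3), (7, 0), (7, 1), (7, 2), (7, 3)]
Unfold 3 (reflect across v@4): 32 holes -> [(3, 0), (3, 1), (3, 2), (3, 3), (3, 4), (3, 5), (3, 6), (3, 7), (5, 0), (5, 1), (5, 2), (5, 3), (5, 4), (5, 5), (5, 6), (5, 7), (6, 0), (6, 1), (6, 2), (6, 3), (6, 4), (6, 5), (6, 6), (6, 7), (7, 0), (7, 1), (7, 2), (7, 3), (7, 4), (7, 5), (7, 6), (7, 7)]
Holes: [(3, 0), (3, 1), (3, 2), (3, 3), (3, 4), (3, 5), (3, 6), (3, 7), (5, 0), (5, 1), (5, 2), (5, 3), (5, 4), (5, 5), (5, 6), (5, 7), (6, 0), (6, 1), (6, 2), (6, 3), (6, 4), (6, 5), (6, 6), (6, 7), (7, 0), (7, 1), (7, 2), (7, 3), (7, 4), (7, 5), (7, 6), (7, 7)]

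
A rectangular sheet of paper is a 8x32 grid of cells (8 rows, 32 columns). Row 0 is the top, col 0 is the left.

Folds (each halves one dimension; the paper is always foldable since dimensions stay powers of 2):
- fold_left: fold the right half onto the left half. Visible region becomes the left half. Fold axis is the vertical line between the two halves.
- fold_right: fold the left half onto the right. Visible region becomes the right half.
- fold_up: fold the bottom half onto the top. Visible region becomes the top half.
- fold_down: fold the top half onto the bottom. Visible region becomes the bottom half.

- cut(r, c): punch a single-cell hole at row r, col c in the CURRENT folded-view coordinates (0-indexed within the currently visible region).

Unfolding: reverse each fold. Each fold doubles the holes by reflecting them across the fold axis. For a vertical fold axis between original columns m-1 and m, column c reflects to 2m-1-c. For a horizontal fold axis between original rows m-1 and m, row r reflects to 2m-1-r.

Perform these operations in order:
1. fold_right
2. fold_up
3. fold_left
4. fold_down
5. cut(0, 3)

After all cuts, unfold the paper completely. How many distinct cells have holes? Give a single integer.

Op 1 fold_right: fold axis v@16; visible region now rows[0,8) x cols[16,32) = 8x16
Op 2 fold_up: fold axis h@4; visible region now rows[0,4) x cols[16,32) = 4x16
Op 3 fold_left: fold axis v@24; visible region now rows[0,4) x cols[16,24) = 4x8
Op 4 fold_down: fold axis h@2; visible region now rows[2,4) x cols[16,24) = 2x8
Op 5 cut(0, 3): punch at orig (2,19); cuts so far [(2, 19)]; region rows[2,4) x cols[16,24) = 2x8
Unfold 1 (reflect across h@2): 2 holes -> [(1, 19), (2, 19)]
Unfold 2 (reflect across v@24): 4 holes -> [(1, 19), (1, 28), (2, 19), (2, 28)]
Unfold 3 (reflect across h@4): 8 holes -> [(1, 19), (1, 28), (2, 19), (2, 28), (5, 19), (5, 28), (6, 19), (6, 28)]
Unfold 4 (reflect across v@16): 16 holes -> [(1, 3), (1, 12), (1, 19), (1, 28), (2, 3), (2, 12), (2, 19), (2, 28), (5, 3), (5, 12), (5, 19), (5, 28), (6, 3), (6, 12), (6, 19), (6, 28)]

Answer: 16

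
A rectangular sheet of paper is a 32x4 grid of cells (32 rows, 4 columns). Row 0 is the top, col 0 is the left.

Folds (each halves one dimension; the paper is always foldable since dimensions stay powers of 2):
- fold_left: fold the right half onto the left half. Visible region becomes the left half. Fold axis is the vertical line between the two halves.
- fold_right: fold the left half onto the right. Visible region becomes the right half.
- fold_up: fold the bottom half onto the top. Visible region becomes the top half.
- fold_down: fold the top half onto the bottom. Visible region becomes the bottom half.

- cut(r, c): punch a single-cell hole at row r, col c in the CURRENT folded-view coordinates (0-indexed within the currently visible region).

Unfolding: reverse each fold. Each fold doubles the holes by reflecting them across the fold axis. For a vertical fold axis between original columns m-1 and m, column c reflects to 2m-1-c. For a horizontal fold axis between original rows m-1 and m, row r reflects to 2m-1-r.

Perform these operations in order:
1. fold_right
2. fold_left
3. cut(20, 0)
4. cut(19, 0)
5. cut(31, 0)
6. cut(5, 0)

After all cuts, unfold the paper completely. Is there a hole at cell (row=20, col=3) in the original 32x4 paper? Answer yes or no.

Answer: yes

Derivation:
Op 1 fold_right: fold axis v@2; visible region now rows[0,32) x cols[2,4) = 32x2
Op 2 fold_left: fold axis v@3; visible region now rows[0,32) x cols[2,3) = 32x1
Op 3 cut(20, 0): punch at orig (20,2); cuts so far [(20, 2)]; region rows[0,32) x cols[2,3) = 32x1
Op 4 cut(19, 0): punch at orig (19,2); cuts so far [(19, 2), (20, 2)]; region rows[0,32) x cols[2,3) = 32x1
Op 5 cut(31, 0): punch at orig (31,2); cuts so far [(19, 2), (20, 2), (31, 2)]; region rows[0,32) x cols[2,3) = 32x1
Op 6 cut(5, 0): punch at orig (5,2); cuts so far [(5, 2), (19, 2), (20, 2), (31, 2)]; region rows[0,32) x cols[2,3) = 32x1
Unfold 1 (reflect across v@3): 8 holes -> [(5, 2), (5, 3), (19, 2), (19, 3), (20, 2), (20, 3), (31, 2), (31, 3)]
Unfold 2 (reflect across v@2): 16 holes -> [(5, 0), (5, 1), (5, 2), (5, 3), (19, 0), (19, 1), (19, 2), (19, 3), (20, 0), (20, 1), (20, 2), (20, 3), (31, 0), (31, 1), (31, 2), (31, 3)]
Holes: [(5, 0), (5, 1), (5, 2), (5, 3), (19, 0), (19, 1), (19, 2), (19, 3), (20, 0), (20, 1), (20, 2), (20, 3), (31, 0), (31, 1), (31, 2), (31, 3)]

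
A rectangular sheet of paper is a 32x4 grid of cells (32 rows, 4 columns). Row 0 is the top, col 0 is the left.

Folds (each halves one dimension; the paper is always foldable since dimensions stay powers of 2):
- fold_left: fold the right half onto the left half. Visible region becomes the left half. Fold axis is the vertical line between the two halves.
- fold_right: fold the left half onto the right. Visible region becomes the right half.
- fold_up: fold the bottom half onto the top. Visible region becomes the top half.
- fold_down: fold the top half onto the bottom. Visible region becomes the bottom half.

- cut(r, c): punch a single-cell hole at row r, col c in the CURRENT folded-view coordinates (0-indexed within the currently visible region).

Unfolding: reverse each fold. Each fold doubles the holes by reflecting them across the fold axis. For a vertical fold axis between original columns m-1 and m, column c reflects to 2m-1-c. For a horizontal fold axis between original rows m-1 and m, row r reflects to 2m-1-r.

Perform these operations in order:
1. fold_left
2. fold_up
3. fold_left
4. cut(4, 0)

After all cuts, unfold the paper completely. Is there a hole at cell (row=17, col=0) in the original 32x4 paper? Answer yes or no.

Answer: no

Derivation:
Op 1 fold_left: fold axis v@2; visible region now rows[0,32) x cols[0,2) = 32x2
Op 2 fold_up: fold axis h@16; visible region now rows[0,16) x cols[0,2) = 16x2
Op 3 fold_left: fold axis v@1; visible region now rows[0,16) x cols[0,1) = 16x1
Op 4 cut(4, 0): punch at orig (4,0); cuts so far [(4, 0)]; region rows[0,16) x cols[0,1) = 16x1
Unfold 1 (reflect across v@1): 2 holes -> [(4, 0), (4, 1)]
Unfold 2 (reflect across h@16): 4 holes -> [(4, 0), (4, 1), (27, 0), (27, 1)]
Unfold 3 (reflect across v@2): 8 holes -> [(4, 0), (4, 1), (4, 2), (4, 3), (27, 0), (27, 1), (27, 2), (27, 3)]
Holes: [(4, 0), (4, 1), (4, 2), (4, 3), (27, 0), (27, 1), (27, 2), (27, 3)]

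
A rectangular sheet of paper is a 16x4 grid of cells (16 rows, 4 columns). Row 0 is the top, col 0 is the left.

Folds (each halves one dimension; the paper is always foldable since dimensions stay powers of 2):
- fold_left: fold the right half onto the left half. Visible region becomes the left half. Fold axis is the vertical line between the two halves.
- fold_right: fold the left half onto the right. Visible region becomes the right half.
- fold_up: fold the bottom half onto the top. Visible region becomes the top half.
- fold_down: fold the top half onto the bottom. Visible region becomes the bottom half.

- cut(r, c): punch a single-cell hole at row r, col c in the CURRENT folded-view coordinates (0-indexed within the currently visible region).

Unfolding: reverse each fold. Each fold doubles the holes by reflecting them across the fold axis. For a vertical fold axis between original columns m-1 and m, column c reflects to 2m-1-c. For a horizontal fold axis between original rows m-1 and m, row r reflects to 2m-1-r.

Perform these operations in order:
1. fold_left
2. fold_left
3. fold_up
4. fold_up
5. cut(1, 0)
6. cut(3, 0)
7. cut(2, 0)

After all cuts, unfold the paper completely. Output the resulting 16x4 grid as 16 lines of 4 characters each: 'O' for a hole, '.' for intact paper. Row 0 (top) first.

Op 1 fold_left: fold axis v@2; visible region now rows[0,16) x cols[0,2) = 16x2
Op 2 fold_left: fold axis v@1; visible region now rows[0,16) x cols[0,1) = 16x1
Op 3 fold_up: fold axis h@8; visible region now rows[0,8) x cols[0,1) = 8x1
Op 4 fold_up: fold axis h@4; visible region now rows[0,4) x cols[0,1) = 4x1
Op 5 cut(1, 0): punch at orig (1,0); cuts so far [(1, 0)]; region rows[0,4) x cols[0,1) = 4x1
Op 6 cut(3, 0): punch at orig (3,0); cuts so far [(1, 0), (3, 0)]; region rows[0,4) x cols[0,1) = 4x1
Op 7 cut(2, 0): punch at orig (2,0); cuts so far [(1, 0), (2, 0), (3, 0)]; region rows[0,4) x cols[0,1) = 4x1
Unfold 1 (reflect across h@4): 6 holes -> [(1, 0), (2, 0), (3, 0), (4, 0), (5, 0), (6, 0)]
Unfold 2 (reflect across h@8): 12 holes -> [(1, 0), (2, 0), (3, 0), (4, 0), (5, 0), (6, 0), (9, 0), (10, 0), (11, 0), (12, 0), (13, 0), (14, 0)]
Unfold 3 (reflect across v@1): 24 holes -> [(1, 0), (1, 1), (2, 0), (2, 1), (3, 0), (3, 1), (4, 0), (4, 1), (5, 0), (5, 1), (6, 0), (6, 1), (9, 0), (9, 1), (10, 0), (10, 1), (11, 0), (11, 1), (12, 0), (12, 1), (13, 0), (13, 1), (14, 0), (14, 1)]
Unfold 4 (reflect across v@2): 48 holes -> [(1, 0), (1, 1), (1, 2), (1, 3), (2, 0), (2, 1), (2, 2), (2, 3), (3, 0), (3, 1), (3, 2), (3, 3), (4, 0), (4, 1), (4, 2), (4, 3), (5, 0), (5, 1), (5, 2), (5, 3), (6, 0), (6, 1), (6, 2), (6, 3), (9, 0), (9, 1), (9, 2), (9, 3), (10, 0), (10, 1), (10, 2), (10, 3), (11, 0), (11, 1), (11, 2), (11, 3), (12, 0), (12, 1), (12, 2), (12, 3), (13, 0), (13, 1), (13, 2), (13, 3), (14, 0), (14, 1), (14, 2), (14, 3)]

Answer: ....
OOOO
OOOO
OOOO
OOOO
OOOO
OOOO
....
....
OOOO
OOOO
OOOO
OOOO
OOOO
OOOO
....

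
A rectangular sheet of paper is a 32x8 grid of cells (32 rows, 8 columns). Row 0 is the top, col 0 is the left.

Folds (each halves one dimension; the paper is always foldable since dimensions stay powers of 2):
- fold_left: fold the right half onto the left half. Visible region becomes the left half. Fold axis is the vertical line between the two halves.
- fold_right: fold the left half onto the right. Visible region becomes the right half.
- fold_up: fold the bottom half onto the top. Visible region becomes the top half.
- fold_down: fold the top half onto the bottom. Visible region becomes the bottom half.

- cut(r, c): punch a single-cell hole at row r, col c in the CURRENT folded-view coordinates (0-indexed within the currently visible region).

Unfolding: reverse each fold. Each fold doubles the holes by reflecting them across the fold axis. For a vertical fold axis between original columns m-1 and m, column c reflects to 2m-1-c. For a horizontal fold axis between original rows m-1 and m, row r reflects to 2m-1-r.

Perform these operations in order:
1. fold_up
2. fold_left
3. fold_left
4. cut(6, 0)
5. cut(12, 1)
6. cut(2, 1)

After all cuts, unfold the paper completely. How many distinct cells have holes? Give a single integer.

Answer: 24

Derivation:
Op 1 fold_up: fold axis h@16; visible region now rows[0,16) x cols[0,8) = 16x8
Op 2 fold_left: fold axis v@4; visible region now rows[0,16) x cols[0,4) = 16x4
Op 3 fold_left: fold axis v@2; visible region now rows[0,16) x cols[0,2) = 16x2
Op 4 cut(6, 0): punch at orig (6,0); cuts so far [(6, 0)]; region rows[0,16) x cols[0,2) = 16x2
Op 5 cut(12, 1): punch at orig (12,1); cuts so far [(6, 0), (12, 1)]; region rows[0,16) x cols[0,2) = 16x2
Op 6 cut(2, 1): punch at orig (2,1); cuts so far [(2, 1), (6, 0), (12, 1)]; region rows[0,16) x cols[0,2) = 16x2
Unfold 1 (reflect across v@2): 6 holes -> [(2, 1), (2, 2), (6, 0), (6, 3), (12, 1), (12, 2)]
Unfold 2 (reflect across v@4): 12 holes -> [(2, 1), (2, 2), (2, 5), (2, 6), (6, 0), (6, 3), (6, 4), (6, 7), (12, 1), (12, 2), (12, 5), (12, 6)]
Unfold 3 (reflect across h@16): 24 holes -> [(2, 1), (2, 2), (2, 5), (2, 6), (6, 0), (6, 3), (6, 4), (6, 7), (12, 1), (12, 2), (12, 5), (12, 6), (19, 1), (19, 2), (19, 5), (19, 6), (25, 0), (25, 3), (25, 4), (25, 7), (29, 1), (29, 2), (29, 5), (29, 6)]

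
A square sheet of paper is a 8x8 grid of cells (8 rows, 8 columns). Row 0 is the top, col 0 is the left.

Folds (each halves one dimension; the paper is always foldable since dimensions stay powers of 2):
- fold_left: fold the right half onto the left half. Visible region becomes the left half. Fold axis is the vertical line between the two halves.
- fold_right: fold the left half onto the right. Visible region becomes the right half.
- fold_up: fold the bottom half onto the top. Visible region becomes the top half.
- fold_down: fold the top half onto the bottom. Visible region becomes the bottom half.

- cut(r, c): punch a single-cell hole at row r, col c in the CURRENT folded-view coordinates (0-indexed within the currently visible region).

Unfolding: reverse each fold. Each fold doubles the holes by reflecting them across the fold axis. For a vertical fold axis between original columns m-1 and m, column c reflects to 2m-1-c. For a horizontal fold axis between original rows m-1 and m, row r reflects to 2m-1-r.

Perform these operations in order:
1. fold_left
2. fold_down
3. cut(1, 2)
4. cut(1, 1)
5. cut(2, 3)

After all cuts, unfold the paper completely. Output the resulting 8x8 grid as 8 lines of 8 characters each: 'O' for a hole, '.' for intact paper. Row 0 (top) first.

Op 1 fold_left: fold axis v@4; visible region now rows[0,8) x cols[0,4) = 8x4
Op 2 fold_down: fold axis h@4; visible region now rows[4,8) x cols[0,4) = 4x4
Op 3 cut(1, 2): punch at orig (5,2); cuts so far [(5, 2)]; region rows[4,8) x cols[0,4) = 4x4
Op 4 cut(1, 1): punch at orig (5,1); cuts so far [(5, 1), (5, 2)]; region rows[4,8) x cols[0,4) = 4x4
Op 5 cut(2, 3): punch at orig (6,3); cuts so far [(5, 1), (5, 2), (6, 3)]; region rows[4,8) x cols[0,4) = 4x4
Unfold 1 (reflect across h@4): 6 holes -> [(1, 3), (2, 1), (2, 2), (5, 1), (5, 2), (6, 3)]
Unfold 2 (reflect across v@4): 12 holes -> [(1, 3), (1, 4), (2, 1), (2, 2), (2, 5), (2, 6), (5, 1), (5, 2), (5, 5), (5, 6), (6, 3), (6, 4)]

Answer: ........
...OO...
.OO..OO.
........
........
.OO..OO.
...OO...
........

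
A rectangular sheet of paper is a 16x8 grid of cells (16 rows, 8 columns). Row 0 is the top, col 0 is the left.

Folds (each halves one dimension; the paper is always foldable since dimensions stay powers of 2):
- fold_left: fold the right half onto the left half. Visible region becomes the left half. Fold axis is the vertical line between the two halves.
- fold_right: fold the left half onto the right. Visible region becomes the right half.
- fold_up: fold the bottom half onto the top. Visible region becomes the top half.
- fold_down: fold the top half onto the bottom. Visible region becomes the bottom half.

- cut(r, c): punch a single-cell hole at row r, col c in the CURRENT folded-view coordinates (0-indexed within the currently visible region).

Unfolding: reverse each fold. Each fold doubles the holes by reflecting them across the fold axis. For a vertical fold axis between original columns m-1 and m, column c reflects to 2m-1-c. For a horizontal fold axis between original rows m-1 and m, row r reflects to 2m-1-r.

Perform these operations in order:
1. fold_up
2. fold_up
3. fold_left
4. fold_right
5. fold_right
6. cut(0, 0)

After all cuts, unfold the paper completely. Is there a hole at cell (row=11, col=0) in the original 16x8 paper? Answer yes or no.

Op 1 fold_up: fold axis h@8; visible region now rows[0,8) x cols[0,8) = 8x8
Op 2 fold_up: fold axis h@4; visible region now rows[0,4) x cols[0,8) = 4x8
Op 3 fold_left: fold axis v@4; visible region now rows[0,4) x cols[0,4) = 4x4
Op 4 fold_right: fold axis v@2; visible region now rows[0,4) x cols[2,4) = 4x2
Op 5 fold_right: fold axis v@3; visible region now rows[0,4) x cols[3,4) = 4x1
Op 6 cut(0, 0): punch at orig (0,3); cuts so far [(0, 3)]; region rows[0,4) x cols[3,4) = 4x1
Unfold 1 (reflect across v@3): 2 holes -> [(0, 2), (0, 3)]
Unfold 2 (reflect across v@2): 4 holes -> [(0, 0), (0, 1), (0, 2), (0, 3)]
Unfold 3 (reflect across v@4): 8 holes -> [(0, 0), (0, 1), (0, 2), (0, 3), (0, 4), (0, 5), (0, 6), (0, 7)]
Unfold 4 (reflect across h@4): 16 holes -> [(0, 0), (0, 1), (0, 2), (0, 3), (0, 4), (0, 5), (0, 6), (0, 7), (7, 0), (7, 1), (7, 2), (7, 3), (7, 4), (7, 5), (7, 6), (7, 7)]
Unfold 5 (reflect across h@8): 32 holes -> [(0, 0), (0, 1), (0, 2), (0, 3), (0, 4), (0, 5), (0, 6), (0, 7), (7, 0), (7, 1), (7, 2), (7, 3), (7, 4), (7, 5), (7, 6), (7, 7), (8, 0), (8, 1), (8, 2), (8, 3), (8, 4), (8, 5), (8, 6), (8, 7), (15, 0), (15, 1), (15, 2), (15, 3), (15, 4), (15, 5), (15, 6), (15, 7)]
Holes: [(0, 0), (0, 1), (0, 2), (0, 3), (0, 4), (0, 5), (0, 6), (0, 7), (7, 0), (7, 1), (7, 2), (7, 3), (7, 4), (7, 5), (7, 6), (7, 7), (8, 0), (8, 1), (8, 2), (8, 3), (8, 4), (8, 5), (8, 6), (8, 7), (15, 0), (15, 1), (15, 2), (15, 3), (15, 4), (15, 5), (15, 6), (15, 7)]

Answer: no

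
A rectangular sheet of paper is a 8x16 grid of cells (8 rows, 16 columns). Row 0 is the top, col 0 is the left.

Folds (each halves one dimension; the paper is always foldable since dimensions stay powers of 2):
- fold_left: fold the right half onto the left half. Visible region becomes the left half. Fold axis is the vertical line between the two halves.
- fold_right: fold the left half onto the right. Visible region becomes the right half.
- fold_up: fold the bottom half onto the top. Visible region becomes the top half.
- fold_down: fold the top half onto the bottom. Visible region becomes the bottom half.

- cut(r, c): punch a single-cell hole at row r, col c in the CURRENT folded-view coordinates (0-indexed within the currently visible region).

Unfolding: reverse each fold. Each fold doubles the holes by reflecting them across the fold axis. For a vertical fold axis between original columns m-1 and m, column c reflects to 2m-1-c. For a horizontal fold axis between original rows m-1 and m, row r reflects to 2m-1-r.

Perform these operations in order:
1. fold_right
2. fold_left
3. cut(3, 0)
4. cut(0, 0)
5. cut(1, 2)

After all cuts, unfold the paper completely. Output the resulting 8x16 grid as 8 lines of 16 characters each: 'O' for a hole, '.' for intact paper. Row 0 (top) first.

Answer: O......OO......O
..O..O....O..O..
................
O......OO......O
................
................
................
................

Derivation:
Op 1 fold_right: fold axis v@8; visible region now rows[0,8) x cols[8,16) = 8x8
Op 2 fold_left: fold axis v@12; visible region now rows[0,8) x cols[8,12) = 8x4
Op 3 cut(3, 0): punch at orig (3,8); cuts so far [(3, 8)]; region rows[0,8) x cols[8,12) = 8x4
Op 4 cut(0, 0): punch at orig (0,8); cuts so far [(0, 8), (3, 8)]; region rows[0,8) x cols[8,12) = 8x4
Op 5 cut(1, 2): punch at orig (1,10); cuts so far [(0, 8), (1, 10), (3, 8)]; region rows[0,8) x cols[8,12) = 8x4
Unfold 1 (reflect across v@12): 6 holes -> [(0, 8), (0, 15), (1, 10), (1, 13), (3, 8), (3, 15)]
Unfold 2 (reflect across v@8): 12 holes -> [(0, 0), (0, 7), (0, 8), (0, 15), (1, 2), (1, 5), (1, 10), (1, 13), (3, 0), (3, 7), (3, 8), (3, 15)]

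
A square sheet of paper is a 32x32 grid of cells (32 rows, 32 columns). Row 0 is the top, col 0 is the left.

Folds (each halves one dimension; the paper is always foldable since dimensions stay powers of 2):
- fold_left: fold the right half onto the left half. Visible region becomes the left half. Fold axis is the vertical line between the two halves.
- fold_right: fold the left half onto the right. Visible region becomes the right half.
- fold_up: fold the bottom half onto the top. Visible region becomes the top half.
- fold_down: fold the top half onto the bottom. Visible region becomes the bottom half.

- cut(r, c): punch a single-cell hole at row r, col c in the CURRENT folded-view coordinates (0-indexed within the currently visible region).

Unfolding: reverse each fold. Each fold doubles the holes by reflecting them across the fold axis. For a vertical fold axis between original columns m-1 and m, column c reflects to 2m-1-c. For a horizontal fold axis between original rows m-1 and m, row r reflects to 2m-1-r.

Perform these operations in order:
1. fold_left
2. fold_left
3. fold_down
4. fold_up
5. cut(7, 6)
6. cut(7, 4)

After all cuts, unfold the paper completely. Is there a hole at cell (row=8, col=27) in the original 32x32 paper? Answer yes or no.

Answer: yes

Derivation:
Op 1 fold_left: fold axis v@16; visible region now rows[0,32) x cols[0,16) = 32x16
Op 2 fold_left: fold axis v@8; visible region now rows[0,32) x cols[0,8) = 32x8
Op 3 fold_down: fold axis h@16; visible region now rows[16,32) x cols[0,8) = 16x8
Op 4 fold_up: fold axis h@24; visible region now rows[16,24) x cols[0,8) = 8x8
Op 5 cut(7, 6): punch at orig (23,6); cuts so far [(23, 6)]; region rows[16,24) x cols[0,8) = 8x8
Op 6 cut(7, 4): punch at orig (23,4); cuts so far [(23, 4), (23, 6)]; region rows[16,24) x cols[0,8) = 8x8
Unfold 1 (reflect across h@24): 4 holes -> [(23, 4), (23, 6), (24, 4), (24, 6)]
Unfold 2 (reflect across h@16): 8 holes -> [(7, 4), (7, 6), (8, 4), (8, 6), (23, 4), (23, 6), (24, 4), (24, 6)]
Unfold 3 (reflect across v@8): 16 holes -> [(7, 4), (7, 6), (7, 9), (7, 11), (8, 4), (8, 6), (8, 9), (8, 11), (23, 4), (23, 6), (23, 9), (23, 11), (24, 4), (24, 6), (24, 9), (24, 11)]
Unfold 4 (reflect across v@16): 32 holes -> [(7, 4), (7, 6), (7, 9), (7, 11), (7, 20), (7, 22), (7, 25), (7, 27), (8, 4), (8, 6), (8, 9), (8, 11), (8, 20), (8, 22), (8, 25), (8, 27), (23, 4), (23, 6), (23, 9), (23, 11), (23, 20), (23, 22), (23, 25), (23, 27), (24, 4), (24, 6), (24, 9), (24, 11), (24, 20), (24, 22), (24, 25), (24, 27)]
Holes: [(7, 4), (7, 6), (7, 9), (7, 11), (7, 20), (7, 22), (7, 25), (7, 27), (8, 4), (8, 6), (8, 9), (8, 11), (8, 20), (8, 22), (8, 25), (8, 27), (23, 4), (23, 6), (23, 9), (23, 11), (23, 20), (23, 22), (23, 25), (23, 27), (24, 4), (24, 6), (24, 9), (24, 11), (24, 20), (24, 22), (24, 25), (24, 27)]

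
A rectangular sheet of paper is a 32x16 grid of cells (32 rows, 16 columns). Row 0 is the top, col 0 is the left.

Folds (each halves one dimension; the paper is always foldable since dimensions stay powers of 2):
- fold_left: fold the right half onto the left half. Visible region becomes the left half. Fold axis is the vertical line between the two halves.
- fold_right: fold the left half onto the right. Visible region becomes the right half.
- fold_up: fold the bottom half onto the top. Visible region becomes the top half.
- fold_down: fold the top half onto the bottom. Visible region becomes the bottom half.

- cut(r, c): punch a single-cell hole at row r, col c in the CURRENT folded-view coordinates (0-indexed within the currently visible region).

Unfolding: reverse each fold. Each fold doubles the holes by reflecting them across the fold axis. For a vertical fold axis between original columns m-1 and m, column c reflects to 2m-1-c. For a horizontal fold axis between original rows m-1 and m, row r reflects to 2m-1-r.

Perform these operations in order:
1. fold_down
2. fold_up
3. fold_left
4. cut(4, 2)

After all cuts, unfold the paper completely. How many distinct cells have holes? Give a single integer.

Answer: 8

Derivation:
Op 1 fold_down: fold axis h@16; visible region now rows[16,32) x cols[0,16) = 16x16
Op 2 fold_up: fold axis h@24; visible region now rows[16,24) x cols[0,16) = 8x16
Op 3 fold_left: fold axis v@8; visible region now rows[16,24) x cols[0,8) = 8x8
Op 4 cut(4, 2): punch at orig (20,2); cuts so far [(20, 2)]; region rows[16,24) x cols[0,8) = 8x8
Unfold 1 (reflect across v@8): 2 holes -> [(20, 2), (20, 13)]
Unfold 2 (reflect across h@24): 4 holes -> [(20, 2), (20, 13), (27, 2), (27, 13)]
Unfold 3 (reflect across h@16): 8 holes -> [(4, 2), (4, 13), (11, 2), (11, 13), (20, 2), (20, 13), (27, 2), (27, 13)]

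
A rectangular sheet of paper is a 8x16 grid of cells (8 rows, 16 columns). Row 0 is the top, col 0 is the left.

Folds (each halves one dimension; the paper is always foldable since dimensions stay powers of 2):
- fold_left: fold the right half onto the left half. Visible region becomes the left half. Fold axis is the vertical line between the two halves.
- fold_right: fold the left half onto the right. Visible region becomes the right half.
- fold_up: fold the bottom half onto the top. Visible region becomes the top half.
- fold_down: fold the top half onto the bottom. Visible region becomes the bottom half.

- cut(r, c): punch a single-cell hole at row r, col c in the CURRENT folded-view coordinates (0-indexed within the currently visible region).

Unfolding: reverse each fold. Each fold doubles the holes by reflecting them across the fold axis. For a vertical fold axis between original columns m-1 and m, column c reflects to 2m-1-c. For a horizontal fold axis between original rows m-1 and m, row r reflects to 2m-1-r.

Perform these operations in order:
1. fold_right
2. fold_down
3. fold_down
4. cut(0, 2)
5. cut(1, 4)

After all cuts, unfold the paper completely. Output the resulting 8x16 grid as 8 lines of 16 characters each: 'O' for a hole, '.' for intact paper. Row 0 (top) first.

Answer: ...O........O...
.....O....O.....
.....O....O.....
...O........O...
...O........O...
.....O....O.....
.....O....O.....
...O........O...

Derivation:
Op 1 fold_right: fold axis v@8; visible region now rows[0,8) x cols[8,16) = 8x8
Op 2 fold_down: fold axis h@4; visible region now rows[4,8) x cols[8,16) = 4x8
Op 3 fold_down: fold axis h@6; visible region now rows[6,8) x cols[8,16) = 2x8
Op 4 cut(0, 2): punch at orig (6,10); cuts so far [(6, 10)]; region rows[6,8) x cols[8,16) = 2x8
Op 5 cut(1, 4): punch at orig (7,12); cuts so far [(6, 10), (7, 12)]; region rows[6,8) x cols[8,16) = 2x8
Unfold 1 (reflect across h@6): 4 holes -> [(4, 12), (5, 10), (6, 10), (7, 12)]
Unfold 2 (reflect across h@4): 8 holes -> [(0, 12), (1, 10), (2, 10), (3, 12), (4, 12), (5, 10), (6, 10), (7, 12)]
Unfold 3 (reflect across v@8): 16 holes -> [(0, 3), (0, 12), (1, 5), (1, 10), (2, 5), (2, 10), (3, 3), (3, 12), (4, 3), (4, 12), (5, 5), (5, 10), (6, 5), (6, 10), (7, 3), (7, 12)]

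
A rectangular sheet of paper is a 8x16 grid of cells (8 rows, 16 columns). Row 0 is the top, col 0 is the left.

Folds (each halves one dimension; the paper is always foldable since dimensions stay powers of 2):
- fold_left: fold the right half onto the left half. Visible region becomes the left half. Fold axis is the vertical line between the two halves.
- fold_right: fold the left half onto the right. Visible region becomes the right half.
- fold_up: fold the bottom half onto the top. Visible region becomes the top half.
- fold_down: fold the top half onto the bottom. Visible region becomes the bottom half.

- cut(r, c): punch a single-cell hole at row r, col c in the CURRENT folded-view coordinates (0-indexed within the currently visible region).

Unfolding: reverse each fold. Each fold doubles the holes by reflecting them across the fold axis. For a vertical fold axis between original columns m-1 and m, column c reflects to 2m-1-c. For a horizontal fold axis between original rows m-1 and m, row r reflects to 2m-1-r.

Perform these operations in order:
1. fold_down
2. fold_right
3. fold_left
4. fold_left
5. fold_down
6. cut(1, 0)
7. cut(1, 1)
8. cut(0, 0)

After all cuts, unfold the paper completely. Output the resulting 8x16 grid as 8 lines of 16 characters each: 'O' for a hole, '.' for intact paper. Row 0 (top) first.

Answer: OOOOOOOOOOOOOOOO
O..OO..OO..OO..O
O..OO..OO..OO..O
OOOOOOOOOOOOOOOO
OOOOOOOOOOOOOOOO
O..OO..OO..OO..O
O..OO..OO..OO..O
OOOOOOOOOOOOOOOO

Derivation:
Op 1 fold_down: fold axis h@4; visible region now rows[4,8) x cols[0,16) = 4x16
Op 2 fold_right: fold axis v@8; visible region now rows[4,8) x cols[8,16) = 4x8
Op 3 fold_left: fold axis v@12; visible region now rows[4,8) x cols[8,12) = 4x4
Op 4 fold_left: fold axis v@10; visible region now rows[4,8) x cols[8,10) = 4x2
Op 5 fold_down: fold axis h@6; visible region now rows[6,8) x cols[8,10) = 2x2
Op 6 cut(1, 0): punch at orig (7,8); cuts so far [(7, 8)]; region rows[6,8) x cols[8,10) = 2x2
Op 7 cut(1, 1): punch at orig (7,9); cuts so far [(7, 8), (7, 9)]; region rows[6,8) x cols[8,10) = 2x2
Op 8 cut(0, 0): punch at orig (6,8); cuts so far [(6, 8), (7, 8), (7, 9)]; region rows[6,8) x cols[8,10) = 2x2
Unfold 1 (reflect across h@6): 6 holes -> [(4, 8), (4, 9), (5, 8), (6, 8), (7, 8), (7, 9)]
Unfold 2 (reflect across v@10): 12 holes -> [(4, 8), (4, 9), (4, 10), (4, 11), (5, 8), (5, 11), (6, 8), (6, 11), (7, 8), (7, 9), (7, 10), (7, 11)]
Unfold 3 (reflect across v@12): 24 holes -> [(4, 8), (4, 9), (4, 10), (4, 11), (4, 12), (4, 13), (4, 14), (4, 15), (5, 8), (5, 11), (5, 12), (5, 15), (6, 8), (6, 11), (6, 12), (6, 15), (7, 8), (7, 9), (7, 10), (7, 11), (7, 12), (7, 13), (7, 14), (7, 15)]
Unfold 4 (reflect across v@8): 48 holes -> [(4, 0), (4, 1), (4, 2), (4, 3), (4, 4), (4, 5), (4, 6), (4, 7), (4, 8), (4, 9), (4, 10), (4, 11), (4, 12), (4, 13), (4, 14), (4, 15), (5, 0), (5, 3), (5, 4), (5, 7), (5, 8), (5, 11), (5, 12), (5, 15), (6, 0), (6, 3), (6, 4), (6, 7), (6, 8), (6, 11), (6, 12), (6, 15), (7, 0), (7, 1), (7, 2), (7, 3), (7, 4), (7, 5), (7, 6), (7, 7), (7, 8), (7, 9), (7, 10), (7, 11), (7, 12), (7, 13), (7, 14), (7, 15)]
Unfold 5 (reflect across h@4): 96 holes -> [(0, 0), (0, 1), (0, 2), (0, 3), (0, 4), (0, 5), (0, 6), (0, 7), (0, 8), (0, 9), (0, 10), (0, 11), (0, 12), (0, 13), (0, 14), (0, 15), (1, 0), (1, 3), (1, 4), (1, 7), (1, 8), (1, 11), (1, 12), (1, 15), (2, 0), (2, 3), (2, 4), (2, 7), (2, 8), (2, 11), (2, 12), (2, 15), (3, 0), (3, 1), (3, 2), (3, 3), (3, 4), (3, 5), (3, 6), (3, 7), (3, 8), (3, 9), (3, 10), (3, 11), (3, 12), (3, 13), (3, 14), (3, 15), (4, 0), (4, 1), (4, 2), (4, 3), (4, 4), (4, 5), (4, 6), (4, 7), (4, 8), (4, 9), (4, 10), (4, 11), (4, 12), (4, 13), (4, 14), (4, 15), (5, 0), (5, 3), (5, 4), (5, 7), (5, 8), (5, 11), (5, 12), (5, 15), (6, 0), (6, 3), (6, 4), (6, 7), (6, 8), (6, 11), (6, 12), (6, 15), (7, 0), (7, 1), (7, 2), (7, 3), (7, 4), (7, 5), (7, 6), (7, 7), (7, 8), (7, 9), (7, 10), (7, 11), (7, 12), (7, 13), (7, 14), (7, 15)]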